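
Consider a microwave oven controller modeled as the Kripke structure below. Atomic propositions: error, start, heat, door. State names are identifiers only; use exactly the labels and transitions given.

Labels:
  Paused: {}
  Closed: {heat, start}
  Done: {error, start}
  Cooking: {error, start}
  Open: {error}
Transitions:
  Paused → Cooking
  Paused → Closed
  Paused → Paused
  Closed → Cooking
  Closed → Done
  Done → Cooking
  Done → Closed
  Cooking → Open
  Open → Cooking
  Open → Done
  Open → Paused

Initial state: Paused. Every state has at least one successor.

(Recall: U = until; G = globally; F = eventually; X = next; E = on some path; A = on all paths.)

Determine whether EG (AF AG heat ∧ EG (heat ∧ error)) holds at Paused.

States satisfying AF AG heat ∧ EG (heat ∧ error): ∅.
States satisfying EG (AF AG heat ∧ EG (heat ∧ error)): ∅.
No suitable path/successor from Paused witnesses the formula.
Paused ∉ Sat(EG (AF AG heat ∧ EG (heat ∧ error))).

Does not hold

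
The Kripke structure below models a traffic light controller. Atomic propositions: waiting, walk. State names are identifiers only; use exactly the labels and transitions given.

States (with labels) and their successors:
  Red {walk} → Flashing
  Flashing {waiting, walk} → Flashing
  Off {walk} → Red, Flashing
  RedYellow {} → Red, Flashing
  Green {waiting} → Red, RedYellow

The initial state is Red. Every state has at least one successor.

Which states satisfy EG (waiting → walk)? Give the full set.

States satisfying waiting → walk: {Red, Flashing, Off, RedYellow}.
States satisfying EG (waiting → walk): {Red, Flashing, Off, RedYellow}.

{Red, Flashing, Off, RedYellow}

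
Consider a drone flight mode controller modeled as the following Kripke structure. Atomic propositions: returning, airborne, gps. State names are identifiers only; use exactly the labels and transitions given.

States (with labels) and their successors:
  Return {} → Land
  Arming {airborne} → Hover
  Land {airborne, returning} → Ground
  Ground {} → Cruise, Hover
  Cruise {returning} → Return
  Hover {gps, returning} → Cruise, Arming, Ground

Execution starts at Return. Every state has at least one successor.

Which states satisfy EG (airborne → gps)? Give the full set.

{Ground, Hover}

States satisfying airborne → gps: {Return, Ground, Cruise, Hover}.
States satisfying EG (airborne → gps): {Ground, Hover}.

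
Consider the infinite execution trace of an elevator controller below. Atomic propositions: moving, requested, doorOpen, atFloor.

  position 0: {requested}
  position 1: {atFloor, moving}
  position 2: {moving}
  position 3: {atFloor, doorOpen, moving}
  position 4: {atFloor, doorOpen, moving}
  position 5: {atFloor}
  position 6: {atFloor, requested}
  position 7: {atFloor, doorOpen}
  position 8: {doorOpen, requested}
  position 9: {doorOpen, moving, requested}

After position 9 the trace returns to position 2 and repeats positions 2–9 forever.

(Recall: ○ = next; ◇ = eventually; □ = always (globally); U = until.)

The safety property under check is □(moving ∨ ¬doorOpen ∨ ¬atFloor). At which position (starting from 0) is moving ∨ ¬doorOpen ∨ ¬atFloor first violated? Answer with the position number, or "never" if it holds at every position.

7

Check moving ∨ ¬doorOpen ∨ ¬atFloor at each position in order: 0 ✓, 1 ✓, 2 ✓, 3 ✓, 4 ✓, 5 ✓, 6 ✓.
At position 7 the labels are {atFloor, doorOpen}, so moving ∨ ¬doorOpen ∨ ¬atFloor is false there. This is the first violation.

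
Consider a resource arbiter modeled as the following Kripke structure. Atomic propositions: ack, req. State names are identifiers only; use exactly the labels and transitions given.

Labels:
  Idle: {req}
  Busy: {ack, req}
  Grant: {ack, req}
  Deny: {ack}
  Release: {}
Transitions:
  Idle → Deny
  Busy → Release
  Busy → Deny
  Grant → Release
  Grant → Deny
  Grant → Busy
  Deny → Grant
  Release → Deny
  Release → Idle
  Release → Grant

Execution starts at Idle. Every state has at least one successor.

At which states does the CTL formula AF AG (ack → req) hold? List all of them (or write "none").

States satisfying AG (ack → req): ∅.
States satisfying AF AG (ack → req): ∅.

none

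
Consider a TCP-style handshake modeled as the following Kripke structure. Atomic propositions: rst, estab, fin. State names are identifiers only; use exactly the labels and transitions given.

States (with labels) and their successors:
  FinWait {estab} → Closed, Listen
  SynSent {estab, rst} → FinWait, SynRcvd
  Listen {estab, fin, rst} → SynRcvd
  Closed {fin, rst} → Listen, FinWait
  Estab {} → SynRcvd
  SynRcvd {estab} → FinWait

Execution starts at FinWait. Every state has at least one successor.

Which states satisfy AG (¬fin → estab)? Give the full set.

{FinWait, SynSent, Listen, Closed, SynRcvd}

States satisfying ¬fin → estab: {FinWait, SynSent, Listen, Closed, SynRcvd}.
States satisfying AG (¬fin → estab): {FinWait, SynSent, Listen, Closed, SynRcvd}.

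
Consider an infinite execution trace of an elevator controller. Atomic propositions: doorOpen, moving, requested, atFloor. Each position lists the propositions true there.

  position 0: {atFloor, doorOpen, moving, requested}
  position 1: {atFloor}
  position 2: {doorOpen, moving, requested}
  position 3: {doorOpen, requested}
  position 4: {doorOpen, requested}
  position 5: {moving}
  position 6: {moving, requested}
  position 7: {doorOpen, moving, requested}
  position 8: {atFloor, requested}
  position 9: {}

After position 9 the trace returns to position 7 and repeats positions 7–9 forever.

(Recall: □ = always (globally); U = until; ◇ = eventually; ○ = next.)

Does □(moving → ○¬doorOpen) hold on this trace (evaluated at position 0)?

No

moving → ○¬doorOpen must hold at every position from 0 onward. It fails at position 2, so □(moving → ○¬doorOpen) is false.
Positions where moving holds: 0, 2, 5, 6, 7.
Check ○¬doorOpen at each: 0→ok, 2→fails, 5→ok, 6→fails, 7→ok.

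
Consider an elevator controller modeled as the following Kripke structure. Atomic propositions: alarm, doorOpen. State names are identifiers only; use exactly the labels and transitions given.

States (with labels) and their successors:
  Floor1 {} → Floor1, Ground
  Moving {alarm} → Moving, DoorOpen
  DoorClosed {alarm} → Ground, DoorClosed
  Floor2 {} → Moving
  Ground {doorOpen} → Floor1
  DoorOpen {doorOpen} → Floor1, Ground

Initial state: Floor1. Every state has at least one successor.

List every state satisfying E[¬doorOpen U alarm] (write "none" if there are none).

{Moving, DoorClosed, Floor2}

States satisfying ¬doorOpen: {Floor1, Moving, DoorClosed, Floor2}.
States satisfying alarm: {Moving, DoorClosed}.
States satisfying E[¬doorOpen U alarm]: {Moving, DoorClosed, Floor2}.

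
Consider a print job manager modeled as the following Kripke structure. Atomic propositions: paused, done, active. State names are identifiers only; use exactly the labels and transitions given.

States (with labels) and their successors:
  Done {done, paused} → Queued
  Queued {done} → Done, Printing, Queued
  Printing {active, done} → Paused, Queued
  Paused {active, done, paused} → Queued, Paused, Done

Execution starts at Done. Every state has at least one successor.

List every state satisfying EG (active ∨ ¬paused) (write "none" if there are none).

States satisfying active ∨ ¬paused: {Queued, Printing, Paused}.
States satisfying EG (active ∨ ¬paused): {Queued, Printing, Paused}.

{Queued, Printing, Paused}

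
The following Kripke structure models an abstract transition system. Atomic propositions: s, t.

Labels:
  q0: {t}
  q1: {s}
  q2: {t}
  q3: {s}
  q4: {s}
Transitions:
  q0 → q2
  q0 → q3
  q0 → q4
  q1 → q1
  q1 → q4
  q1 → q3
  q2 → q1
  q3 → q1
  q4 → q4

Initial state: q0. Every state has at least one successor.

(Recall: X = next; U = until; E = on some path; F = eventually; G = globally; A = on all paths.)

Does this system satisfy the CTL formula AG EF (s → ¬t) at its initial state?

Holds

States satisfying EF (s → ¬t): {q0, q1, q2, q3, q4}.
States satisfying AG EF (s → ¬t): {q0, q1, q2, q3, q4}.
Every state reachable from q0 satisfies EF (s → ¬t).
q0 ∈ Sat(AG EF (s → ¬t)).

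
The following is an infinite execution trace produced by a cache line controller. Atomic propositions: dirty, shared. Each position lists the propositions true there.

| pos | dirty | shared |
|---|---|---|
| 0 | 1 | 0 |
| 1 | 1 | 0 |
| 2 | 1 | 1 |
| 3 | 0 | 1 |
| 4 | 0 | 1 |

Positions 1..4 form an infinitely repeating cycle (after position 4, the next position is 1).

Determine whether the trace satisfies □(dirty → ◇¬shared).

Yes

dirty → ◇¬shared holds at every position 0..4, and those are all positions ever visited, so □(dirty → ◇¬shared) holds.
Positions where dirty holds: 0, 1, 2.
Check ◇¬shared at each: 0→ok, 1→ok, 2→ok.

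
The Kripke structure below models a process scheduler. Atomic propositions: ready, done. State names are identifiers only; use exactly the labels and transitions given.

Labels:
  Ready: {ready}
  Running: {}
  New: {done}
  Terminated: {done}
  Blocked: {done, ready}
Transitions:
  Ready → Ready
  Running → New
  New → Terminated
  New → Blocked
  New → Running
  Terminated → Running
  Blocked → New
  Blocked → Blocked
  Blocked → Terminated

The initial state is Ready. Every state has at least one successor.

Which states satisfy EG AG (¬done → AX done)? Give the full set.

{Running, New, Terminated, Blocked}

States satisfying AG (¬done → AX done): {Running, New, Terminated, Blocked}.
States satisfying EG AG (¬done → AX done): {Running, New, Terminated, Blocked}.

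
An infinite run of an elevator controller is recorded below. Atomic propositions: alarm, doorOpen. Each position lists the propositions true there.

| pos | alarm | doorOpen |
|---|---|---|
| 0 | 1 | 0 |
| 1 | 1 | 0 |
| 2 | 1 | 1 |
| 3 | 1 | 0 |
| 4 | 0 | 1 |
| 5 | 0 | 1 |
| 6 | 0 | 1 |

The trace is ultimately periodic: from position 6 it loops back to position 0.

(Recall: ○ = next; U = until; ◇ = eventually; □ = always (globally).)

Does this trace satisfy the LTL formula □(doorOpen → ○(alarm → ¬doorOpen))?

Holds

doorOpen → ○(alarm → ¬doorOpen) holds at every position 0..6, and those are all positions ever visited, so □(doorOpen → ○(alarm → ¬doorOpen)) holds.
Positions where doorOpen holds: 2, 4, 5, 6.
Check ○(alarm → ¬doorOpen) at each: 2→ok, 4→ok, 5→ok, 6→ok.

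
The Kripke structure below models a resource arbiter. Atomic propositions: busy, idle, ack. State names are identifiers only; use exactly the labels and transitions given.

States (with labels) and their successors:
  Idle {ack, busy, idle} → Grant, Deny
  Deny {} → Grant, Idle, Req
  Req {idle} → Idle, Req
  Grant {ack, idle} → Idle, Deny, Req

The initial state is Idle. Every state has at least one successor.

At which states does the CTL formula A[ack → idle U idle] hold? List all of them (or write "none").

{Idle, Deny, Req, Grant}

States satisfying ack → idle: {Idle, Deny, Req, Grant}.
States satisfying idle: {Idle, Req, Grant}.
States satisfying A[ack → idle U idle]: {Idle, Deny, Req, Grant}.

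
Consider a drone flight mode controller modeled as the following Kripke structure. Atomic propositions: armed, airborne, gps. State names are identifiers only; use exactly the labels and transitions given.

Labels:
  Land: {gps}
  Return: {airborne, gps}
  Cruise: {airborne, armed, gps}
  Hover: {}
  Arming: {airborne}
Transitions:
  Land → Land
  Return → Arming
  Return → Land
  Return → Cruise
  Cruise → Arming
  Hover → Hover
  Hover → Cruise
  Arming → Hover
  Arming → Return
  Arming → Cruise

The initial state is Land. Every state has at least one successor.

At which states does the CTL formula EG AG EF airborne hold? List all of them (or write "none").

States satisfying AG EF airborne: ∅.
States satisfying EG AG EF airborne: ∅.

none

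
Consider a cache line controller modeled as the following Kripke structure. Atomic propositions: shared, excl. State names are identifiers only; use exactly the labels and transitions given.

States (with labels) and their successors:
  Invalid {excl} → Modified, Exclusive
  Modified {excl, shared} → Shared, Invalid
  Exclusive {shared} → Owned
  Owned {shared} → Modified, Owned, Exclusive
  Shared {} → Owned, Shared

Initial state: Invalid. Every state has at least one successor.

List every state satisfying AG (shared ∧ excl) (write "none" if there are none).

none

States satisfying shared ∧ excl: {Modified}.
States satisfying AG (shared ∧ excl): ∅.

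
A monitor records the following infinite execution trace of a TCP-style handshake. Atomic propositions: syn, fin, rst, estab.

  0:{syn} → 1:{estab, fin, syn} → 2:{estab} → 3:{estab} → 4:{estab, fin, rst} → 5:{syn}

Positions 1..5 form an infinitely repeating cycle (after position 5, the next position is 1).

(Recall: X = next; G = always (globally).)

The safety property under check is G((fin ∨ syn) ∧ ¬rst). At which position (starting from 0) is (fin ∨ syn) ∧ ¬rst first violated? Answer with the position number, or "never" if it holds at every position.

Check (fin ∨ syn) ∧ ¬rst at each position in order: 0 ✓, 1 ✓.
At position 2 the labels are {estab}, so (fin ∨ syn) ∧ ¬rst is false there. This is the first violation.

2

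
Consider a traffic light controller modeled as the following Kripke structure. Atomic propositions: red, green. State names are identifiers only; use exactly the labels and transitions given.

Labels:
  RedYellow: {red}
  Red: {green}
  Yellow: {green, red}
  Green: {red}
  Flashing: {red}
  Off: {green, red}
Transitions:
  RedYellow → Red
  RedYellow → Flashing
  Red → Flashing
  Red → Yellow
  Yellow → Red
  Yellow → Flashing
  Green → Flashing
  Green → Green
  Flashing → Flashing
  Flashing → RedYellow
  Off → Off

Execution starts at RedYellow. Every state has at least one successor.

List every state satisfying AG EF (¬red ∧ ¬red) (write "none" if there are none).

{RedYellow, Red, Yellow, Green, Flashing}

States satisfying EF (¬red ∧ ¬red): {RedYellow, Red, Yellow, Green, Flashing}.
States satisfying AG EF (¬red ∧ ¬red): {RedYellow, Red, Yellow, Green, Flashing}.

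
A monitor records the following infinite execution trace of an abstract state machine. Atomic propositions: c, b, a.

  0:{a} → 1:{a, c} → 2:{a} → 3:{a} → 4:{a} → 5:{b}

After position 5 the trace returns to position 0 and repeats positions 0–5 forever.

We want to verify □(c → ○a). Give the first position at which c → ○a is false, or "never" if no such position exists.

c → ○a holds at every position 0..5, and those are all the positions the trace ever visits, so the invariant □(c → ○a) is never violated.

never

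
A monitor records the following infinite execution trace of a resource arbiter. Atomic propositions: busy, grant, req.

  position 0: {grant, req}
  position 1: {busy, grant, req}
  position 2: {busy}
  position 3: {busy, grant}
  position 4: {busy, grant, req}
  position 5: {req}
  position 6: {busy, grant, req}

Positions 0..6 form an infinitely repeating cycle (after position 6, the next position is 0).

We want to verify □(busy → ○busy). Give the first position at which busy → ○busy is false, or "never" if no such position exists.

4

Check busy → ○busy at each position in order: 0 ✓, 1 ✓, 2 ✓, 3 ✓.
At position 4 the labels are {busy, grant, req} and the next position 5 has {req}, so busy → ○busy is false there. This is the first violation.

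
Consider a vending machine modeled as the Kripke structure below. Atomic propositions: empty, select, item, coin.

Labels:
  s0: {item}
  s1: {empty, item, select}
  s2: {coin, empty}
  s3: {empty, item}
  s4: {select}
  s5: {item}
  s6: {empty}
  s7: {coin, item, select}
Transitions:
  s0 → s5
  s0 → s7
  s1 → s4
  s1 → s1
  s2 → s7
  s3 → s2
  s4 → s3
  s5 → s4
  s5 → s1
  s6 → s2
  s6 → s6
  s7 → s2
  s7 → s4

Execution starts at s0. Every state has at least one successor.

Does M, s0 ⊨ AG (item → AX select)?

Does not hold

States satisfying item → AX select: {s1, s2, s4, s5, s6}.
States satisfying AG (item → AX select): ∅.
s0 is reachable from s0 and violates item → AX select, so AG fails at s0.
s0 ∉ Sat(AG (item → AX select)).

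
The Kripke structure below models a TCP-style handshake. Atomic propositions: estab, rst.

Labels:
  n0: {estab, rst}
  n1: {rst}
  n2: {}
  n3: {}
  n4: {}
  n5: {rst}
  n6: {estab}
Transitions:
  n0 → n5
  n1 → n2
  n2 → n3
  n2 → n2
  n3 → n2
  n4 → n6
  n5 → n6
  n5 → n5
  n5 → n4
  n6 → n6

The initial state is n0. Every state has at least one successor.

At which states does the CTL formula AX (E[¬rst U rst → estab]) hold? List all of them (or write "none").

States satisfying E[¬rst U rst → estab]: {n0, n2, n3, n4, n6}.
States satisfying AX (E[¬rst U rst → estab]): {n1, n2, n3, n4, n6}.

{n1, n2, n3, n4, n6}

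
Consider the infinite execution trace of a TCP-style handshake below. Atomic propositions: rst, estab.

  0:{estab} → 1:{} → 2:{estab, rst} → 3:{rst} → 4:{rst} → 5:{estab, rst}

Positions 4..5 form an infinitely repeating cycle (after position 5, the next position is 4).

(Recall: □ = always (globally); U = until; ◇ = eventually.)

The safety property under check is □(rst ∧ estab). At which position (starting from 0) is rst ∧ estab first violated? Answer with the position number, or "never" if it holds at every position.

0

At position 0 the labels are {estab}, so rst ∧ estab is false there. This is the first violation.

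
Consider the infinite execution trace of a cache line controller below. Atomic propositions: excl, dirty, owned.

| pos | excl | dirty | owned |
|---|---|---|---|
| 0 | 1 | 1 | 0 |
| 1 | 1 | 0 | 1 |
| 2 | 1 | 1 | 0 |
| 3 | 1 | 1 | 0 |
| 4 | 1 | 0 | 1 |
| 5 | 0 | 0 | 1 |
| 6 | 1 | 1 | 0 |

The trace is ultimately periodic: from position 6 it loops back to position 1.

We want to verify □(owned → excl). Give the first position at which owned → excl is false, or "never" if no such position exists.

Check owned → excl at each position in order: 0 ✓, 1 ✓, 2 ✓, 3 ✓, 4 ✓.
At position 5 the labels are {owned}, so owned → excl is false there. This is the first violation.

5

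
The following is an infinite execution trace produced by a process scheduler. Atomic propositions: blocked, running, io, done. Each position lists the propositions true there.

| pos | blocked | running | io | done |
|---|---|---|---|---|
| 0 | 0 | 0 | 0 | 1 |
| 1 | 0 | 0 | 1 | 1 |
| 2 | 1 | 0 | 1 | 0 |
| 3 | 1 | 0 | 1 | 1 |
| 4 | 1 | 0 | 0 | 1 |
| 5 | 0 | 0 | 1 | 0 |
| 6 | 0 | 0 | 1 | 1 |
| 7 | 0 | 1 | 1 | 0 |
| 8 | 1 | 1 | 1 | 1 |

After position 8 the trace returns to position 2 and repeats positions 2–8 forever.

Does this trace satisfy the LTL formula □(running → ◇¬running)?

running → ◇¬running holds at every position 0..8, and those are all positions ever visited, so □(running → ◇¬running) holds.
Positions where running holds: 7, 8.
Check ◇¬running at each: 7→ok, 8→ok.

Satisfied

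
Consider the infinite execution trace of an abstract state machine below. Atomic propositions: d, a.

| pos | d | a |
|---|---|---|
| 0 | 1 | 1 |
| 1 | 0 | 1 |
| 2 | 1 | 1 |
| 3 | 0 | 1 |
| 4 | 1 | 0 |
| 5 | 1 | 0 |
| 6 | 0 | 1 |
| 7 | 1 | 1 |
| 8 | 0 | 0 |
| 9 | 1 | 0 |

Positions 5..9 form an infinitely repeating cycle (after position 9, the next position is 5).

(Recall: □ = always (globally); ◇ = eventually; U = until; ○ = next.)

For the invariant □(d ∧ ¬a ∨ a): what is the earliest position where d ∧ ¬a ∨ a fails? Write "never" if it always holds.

8

Check d ∧ ¬a ∨ a at each position in order: 0 ✓, 1 ✓, 2 ✓, 3 ✓, 4 ✓, 5 ✓, 6 ✓, 7 ✓.
At position 8 the labels are {}, so d ∧ ¬a ∨ a is false there. This is the first violation.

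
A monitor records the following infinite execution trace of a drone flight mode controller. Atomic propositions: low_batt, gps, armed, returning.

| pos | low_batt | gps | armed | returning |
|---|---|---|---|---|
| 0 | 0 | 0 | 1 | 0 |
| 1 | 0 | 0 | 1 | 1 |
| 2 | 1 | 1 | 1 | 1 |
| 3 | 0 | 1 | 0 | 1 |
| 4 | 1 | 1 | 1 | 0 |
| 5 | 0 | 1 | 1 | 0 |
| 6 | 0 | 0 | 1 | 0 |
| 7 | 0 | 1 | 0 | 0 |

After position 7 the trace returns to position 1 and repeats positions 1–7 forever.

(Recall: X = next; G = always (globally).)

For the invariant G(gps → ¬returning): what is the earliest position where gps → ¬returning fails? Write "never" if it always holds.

Check gps → ¬returning at each position in order: 0 ✓, 1 ✓.
At position 2 the labels are {armed, gps, low_batt, returning}, so gps → ¬returning is false there. This is the first violation.

2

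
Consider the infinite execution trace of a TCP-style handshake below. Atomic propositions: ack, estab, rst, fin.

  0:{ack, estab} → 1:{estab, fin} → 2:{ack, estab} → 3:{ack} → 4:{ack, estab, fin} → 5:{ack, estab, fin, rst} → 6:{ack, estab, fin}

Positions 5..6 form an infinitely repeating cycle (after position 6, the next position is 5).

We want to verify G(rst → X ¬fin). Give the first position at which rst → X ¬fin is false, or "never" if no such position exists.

5

Check rst → X ¬fin at each position in order: 0 ✓, 1 ✓, 2 ✓, 3 ✓, 4 ✓.
At position 5 the labels are {ack, estab, fin, rst} and the next position 6 has {ack, estab, fin}, so rst → X ¬fin is false there. This is the first violation.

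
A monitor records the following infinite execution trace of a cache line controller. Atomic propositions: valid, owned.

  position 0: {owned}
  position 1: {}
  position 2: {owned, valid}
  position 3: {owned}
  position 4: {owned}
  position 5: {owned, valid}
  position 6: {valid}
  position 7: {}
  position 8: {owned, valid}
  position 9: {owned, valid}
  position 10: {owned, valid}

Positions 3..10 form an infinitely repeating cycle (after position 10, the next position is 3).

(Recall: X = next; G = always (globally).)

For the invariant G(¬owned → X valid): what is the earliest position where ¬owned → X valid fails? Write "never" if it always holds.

Check ¬owned → X valid at each position in order: 0 ✓, 1 ✓, 2 ✓, 3 ✓, 4 ✓, 5 ✓.
At position 6 the labels are {valid} and the next position 7 has {}, so ¬owned → X valid is false there. This is the first violation.

6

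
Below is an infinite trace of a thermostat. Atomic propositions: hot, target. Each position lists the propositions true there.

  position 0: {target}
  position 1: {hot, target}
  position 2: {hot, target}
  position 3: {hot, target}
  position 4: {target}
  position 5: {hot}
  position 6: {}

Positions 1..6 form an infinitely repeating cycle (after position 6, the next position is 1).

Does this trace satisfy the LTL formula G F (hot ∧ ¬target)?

Holds

F (hot ∧ ¬target) holds at every position 0..6, and those are all positions ever visited, so G F (hot ∧ ¬target) holds.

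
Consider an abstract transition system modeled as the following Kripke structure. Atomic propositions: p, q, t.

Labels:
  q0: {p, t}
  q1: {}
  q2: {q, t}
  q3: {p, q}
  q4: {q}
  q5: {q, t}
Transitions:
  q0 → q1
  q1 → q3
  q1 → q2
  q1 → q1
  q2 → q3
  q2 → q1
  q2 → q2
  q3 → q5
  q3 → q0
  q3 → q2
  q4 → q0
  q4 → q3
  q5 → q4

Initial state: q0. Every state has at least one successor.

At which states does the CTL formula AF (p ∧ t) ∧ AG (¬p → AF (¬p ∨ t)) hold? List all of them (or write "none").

States satisfying p ∧ t: {q0}.
States satisfying AF (p ∧ t): {q0}.
States satisfying ¬p → AF (¬p ∨ t): {q0, q1, q2, q3, q4, q5}.
States satisfying AG (¬p → AF (¬p ∨ t)): {q0, q1, q2, q3, q4, q5}.
States satisfying AF (p ∧ t) ∧ AG (¬p → AF (¬p ∨ t)): {q0}.

{q0}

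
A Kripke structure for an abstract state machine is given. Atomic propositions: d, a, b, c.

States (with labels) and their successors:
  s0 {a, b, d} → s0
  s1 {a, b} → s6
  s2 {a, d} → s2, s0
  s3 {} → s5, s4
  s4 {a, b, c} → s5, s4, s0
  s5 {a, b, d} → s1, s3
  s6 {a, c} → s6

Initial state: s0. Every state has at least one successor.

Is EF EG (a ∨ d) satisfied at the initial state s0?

States satisfying EG (a ∨ d): {s0, s1, s2, s4, s5, s6}.
States satisfying EF EG (a ∨ d): {s0, s1, s2, s3, s4, s5, s6}.
Some path from s0 reaches a state where EG (a ∨ d) holds.
s0 ∈ Sat(EF EG (a ∨ d)).

Satisfied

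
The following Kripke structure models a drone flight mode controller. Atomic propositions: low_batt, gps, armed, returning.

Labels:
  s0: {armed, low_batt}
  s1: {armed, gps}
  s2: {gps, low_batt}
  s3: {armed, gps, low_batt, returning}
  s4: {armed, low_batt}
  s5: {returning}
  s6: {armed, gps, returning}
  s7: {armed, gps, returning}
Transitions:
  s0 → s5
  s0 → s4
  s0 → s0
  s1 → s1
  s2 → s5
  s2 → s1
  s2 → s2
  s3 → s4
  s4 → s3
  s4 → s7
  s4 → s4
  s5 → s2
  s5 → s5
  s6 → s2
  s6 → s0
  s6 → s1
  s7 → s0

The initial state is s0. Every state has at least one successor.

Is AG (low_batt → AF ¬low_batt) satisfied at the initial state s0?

Does not hold

States satisfying low_batt → AF ¬low_batt: {s1, s5, s6, s7}.
States satisfying AG (low_batt → AF ¬low_batt): {s1}.
s0 is reachable from s0 and violates low_batt → AF ¬low_batt, so AG fails at s0.
s0 ∉ Sat(AG (low_batt → AF ¬low_batt)).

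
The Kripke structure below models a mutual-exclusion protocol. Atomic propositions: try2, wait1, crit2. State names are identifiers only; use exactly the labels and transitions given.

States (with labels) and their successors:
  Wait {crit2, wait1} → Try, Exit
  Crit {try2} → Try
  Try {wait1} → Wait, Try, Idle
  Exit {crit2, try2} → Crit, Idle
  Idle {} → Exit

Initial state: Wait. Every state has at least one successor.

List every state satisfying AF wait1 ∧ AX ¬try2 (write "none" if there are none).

{Crit, Try}

States satisfying wait1: {Wait, Try}.
States satisfying AF wait1: {Wait, Crit, Try}.
States satisfying ¬try2: {Wait, Try, Idle}.
States satisfying AX ¬try2: {Crit, Try}.
States satisfying AF wait1 ∧ AX ¬try2: {Crit, Try}.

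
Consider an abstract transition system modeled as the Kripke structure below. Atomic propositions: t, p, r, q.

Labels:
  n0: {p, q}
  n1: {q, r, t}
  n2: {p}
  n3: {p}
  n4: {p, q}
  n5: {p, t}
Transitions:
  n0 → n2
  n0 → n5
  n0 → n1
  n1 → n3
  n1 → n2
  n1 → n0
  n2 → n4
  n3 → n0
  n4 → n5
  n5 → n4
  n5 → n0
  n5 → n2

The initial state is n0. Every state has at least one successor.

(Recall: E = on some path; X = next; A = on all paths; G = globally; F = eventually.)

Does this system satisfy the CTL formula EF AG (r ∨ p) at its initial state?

States satisfying AG (r ∨ p): {n0, n1, n2, n3, n4, n5}.
States satisfying EF AG (r ∨ p): {n0, n1, n2, n3, n4, n5}.
Some path from n0 reaches a state where AG (r ∨ p) holds.
n0 ∈ Sat(EF AG (r ∨ p)).

Satisfied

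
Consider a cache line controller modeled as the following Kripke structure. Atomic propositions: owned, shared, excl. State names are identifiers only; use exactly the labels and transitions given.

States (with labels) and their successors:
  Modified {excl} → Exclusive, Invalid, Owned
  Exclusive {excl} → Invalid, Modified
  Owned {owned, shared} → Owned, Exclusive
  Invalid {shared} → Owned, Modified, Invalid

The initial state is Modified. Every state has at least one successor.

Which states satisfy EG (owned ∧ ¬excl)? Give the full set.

{Owned}

States satisfying owned ∧ ¬excl: {Owned}.
States satisfying EG (owned ∧ ¬excl): {Owned}.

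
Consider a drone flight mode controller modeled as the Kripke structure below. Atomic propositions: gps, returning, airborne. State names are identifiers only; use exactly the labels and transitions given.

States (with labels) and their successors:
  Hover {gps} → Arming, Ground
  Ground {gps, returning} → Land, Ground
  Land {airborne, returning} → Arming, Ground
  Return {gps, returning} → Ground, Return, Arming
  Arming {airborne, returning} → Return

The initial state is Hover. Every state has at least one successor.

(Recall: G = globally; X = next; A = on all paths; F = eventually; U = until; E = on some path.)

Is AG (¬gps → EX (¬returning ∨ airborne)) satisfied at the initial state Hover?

States satisfying ¬gps → EX (¬returning ∨ airborne): {Hover, Ground, Land, Return}.
States satisfying AG (¬gps → EX (¬returning ∨ airborne)): ∅.
Arming is reachable from Hover and violates ¬gps → EX (¬returning ∨ airborne), so AG fails at Hover.
Hover ∉ Sat(AG (¬gps → EX (¬returning ∨ airborne))).

No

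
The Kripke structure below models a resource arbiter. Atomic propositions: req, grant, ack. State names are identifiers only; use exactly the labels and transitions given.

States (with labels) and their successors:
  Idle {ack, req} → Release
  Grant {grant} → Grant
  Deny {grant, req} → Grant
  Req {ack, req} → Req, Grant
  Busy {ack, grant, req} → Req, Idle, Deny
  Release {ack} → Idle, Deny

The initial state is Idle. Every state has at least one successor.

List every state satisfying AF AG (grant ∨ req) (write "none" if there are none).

{Grant, Deny, Req}

States satisfying AG (grant ∨ req): {Grant, Deny, Req}.
States satisfying AF AG (grant ∨ req): {Grant, Deny, Req}.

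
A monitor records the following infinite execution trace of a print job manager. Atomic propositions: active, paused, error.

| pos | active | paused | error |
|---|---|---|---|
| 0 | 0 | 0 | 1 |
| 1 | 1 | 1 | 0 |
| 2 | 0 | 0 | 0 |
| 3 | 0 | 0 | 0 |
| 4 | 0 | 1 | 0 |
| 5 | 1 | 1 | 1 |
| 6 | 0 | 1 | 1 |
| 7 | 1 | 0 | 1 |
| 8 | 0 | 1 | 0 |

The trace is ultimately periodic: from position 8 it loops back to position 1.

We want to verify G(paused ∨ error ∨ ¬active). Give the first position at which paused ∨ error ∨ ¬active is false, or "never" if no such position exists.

never

paused ∨ error ∨ ¬active holds at every position 0..8, and those are all the positions the trace ever visits, so the invariant G(paused ∨ error ∨ ¬active) is never violated.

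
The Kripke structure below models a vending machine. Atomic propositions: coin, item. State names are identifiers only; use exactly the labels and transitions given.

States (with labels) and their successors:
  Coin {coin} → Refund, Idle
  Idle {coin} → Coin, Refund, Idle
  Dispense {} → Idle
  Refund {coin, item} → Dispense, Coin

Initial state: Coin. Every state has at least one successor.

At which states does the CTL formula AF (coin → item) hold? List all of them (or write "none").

{Dispense, Refund}

States satisfying coin → item: {Dispense, Refund}.
States satisfying AF (coin → item): {Dispense, Refund}.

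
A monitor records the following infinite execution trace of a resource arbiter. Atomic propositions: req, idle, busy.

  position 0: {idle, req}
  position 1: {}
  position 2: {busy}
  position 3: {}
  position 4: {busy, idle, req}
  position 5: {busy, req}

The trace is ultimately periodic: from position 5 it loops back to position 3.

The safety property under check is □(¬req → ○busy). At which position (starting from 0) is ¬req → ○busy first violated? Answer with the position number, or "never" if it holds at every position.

Check ¬req → ○busy at each position in order: 0 ✓, 1 ✓.
At position 2 the labels are {busy} and the next position 3 has {}, so ¬req → ○busy is false there. This is the first violation.

2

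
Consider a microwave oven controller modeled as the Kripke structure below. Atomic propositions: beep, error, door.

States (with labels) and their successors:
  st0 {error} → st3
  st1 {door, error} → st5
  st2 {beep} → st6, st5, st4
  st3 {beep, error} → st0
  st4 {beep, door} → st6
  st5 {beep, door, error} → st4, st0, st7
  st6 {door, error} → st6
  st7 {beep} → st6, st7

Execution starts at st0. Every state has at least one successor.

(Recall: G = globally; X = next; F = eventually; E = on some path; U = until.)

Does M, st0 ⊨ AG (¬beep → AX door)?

States satisfying ¬beep → AX door: {st1, st2, st3, st4, st5, st6, st7}.
States satisfying AG (¬beep → AX door): {st4, st6, st7}.
st0 is reachable from st0 and violates ¬beep → AX door, so AG fails at st0.
st0 ∉ Sat(AG (¬beep → AX door)).

Violated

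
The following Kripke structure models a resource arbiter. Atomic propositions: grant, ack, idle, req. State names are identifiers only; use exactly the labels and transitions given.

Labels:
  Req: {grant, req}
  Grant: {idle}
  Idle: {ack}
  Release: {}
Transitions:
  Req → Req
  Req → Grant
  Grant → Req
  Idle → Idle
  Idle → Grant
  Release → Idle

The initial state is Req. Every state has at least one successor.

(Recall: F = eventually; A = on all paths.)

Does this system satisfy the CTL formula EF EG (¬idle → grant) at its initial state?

States satisfying EG (¬idle → grant): {Req, Grant}.
States satisfying EF EG (¬idle → grant): {Req, Grant, Idle, Release}.
Some path from Req reaches a state where EG (¬idle → grant) holds.
Req ∈ Sat(EF EG (¬idle → grant)).

Satisfied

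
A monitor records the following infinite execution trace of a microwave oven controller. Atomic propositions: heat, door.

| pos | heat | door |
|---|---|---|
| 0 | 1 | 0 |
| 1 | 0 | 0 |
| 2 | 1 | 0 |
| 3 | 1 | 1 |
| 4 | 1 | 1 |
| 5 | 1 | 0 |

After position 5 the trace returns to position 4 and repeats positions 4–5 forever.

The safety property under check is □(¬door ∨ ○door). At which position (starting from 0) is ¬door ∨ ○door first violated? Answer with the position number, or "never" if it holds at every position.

4

Check ¬door ∨ ○door at each position in order: 0 ✓, 1 ✓, 2 ✓, 3 ✓.
At position 4 the labels are {door, heat} and the next position 5 has {heat}, so ¬door ∨ ○door is false there. This is the first violation.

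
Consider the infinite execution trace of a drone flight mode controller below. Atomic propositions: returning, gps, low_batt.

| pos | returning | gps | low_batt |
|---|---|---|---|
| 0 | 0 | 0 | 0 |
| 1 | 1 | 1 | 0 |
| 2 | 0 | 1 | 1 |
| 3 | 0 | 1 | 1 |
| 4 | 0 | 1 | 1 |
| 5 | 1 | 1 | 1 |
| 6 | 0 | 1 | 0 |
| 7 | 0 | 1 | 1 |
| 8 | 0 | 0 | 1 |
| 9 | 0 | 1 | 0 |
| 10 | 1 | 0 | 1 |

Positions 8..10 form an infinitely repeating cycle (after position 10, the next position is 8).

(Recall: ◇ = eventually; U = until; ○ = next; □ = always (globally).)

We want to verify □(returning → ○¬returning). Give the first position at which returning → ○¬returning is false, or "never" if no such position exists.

never

returning → ○¬returning holds at every position 0..10, and those are all the positions the trace ever visits, so the invariant □(returning → ○¬returning) is never violated.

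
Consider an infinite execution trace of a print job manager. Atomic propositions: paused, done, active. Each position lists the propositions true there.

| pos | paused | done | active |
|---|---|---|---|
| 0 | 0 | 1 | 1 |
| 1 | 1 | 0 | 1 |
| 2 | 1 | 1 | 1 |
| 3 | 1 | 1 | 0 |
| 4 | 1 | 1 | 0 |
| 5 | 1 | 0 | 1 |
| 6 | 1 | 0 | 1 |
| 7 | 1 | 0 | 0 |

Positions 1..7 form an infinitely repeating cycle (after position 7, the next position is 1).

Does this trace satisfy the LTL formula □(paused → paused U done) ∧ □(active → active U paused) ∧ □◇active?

◇active holds at every position 0..7, and those are all positions ever visited, so □◇active holds.
At position 0: □(paused → paused U done) ∧ □(active → active U paused) is true; □◇active is true; so □(paused → paused U done) ∧ □(active → active U paused) ∧ □◇active is true.

Satisfied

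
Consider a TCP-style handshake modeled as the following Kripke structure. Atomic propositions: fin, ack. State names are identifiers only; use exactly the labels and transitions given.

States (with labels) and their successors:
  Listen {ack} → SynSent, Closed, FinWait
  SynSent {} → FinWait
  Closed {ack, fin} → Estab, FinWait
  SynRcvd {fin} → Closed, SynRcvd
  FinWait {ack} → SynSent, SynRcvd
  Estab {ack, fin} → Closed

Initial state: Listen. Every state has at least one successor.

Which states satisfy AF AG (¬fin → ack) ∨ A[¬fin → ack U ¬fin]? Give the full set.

States satisfying AG (¬fin → ack): ∅.
States satisfying AF AG (¬fin → ack): ∅.
States satisfying ¬fin → ack: {Listen, Closed, SynRcvd, FinWait, Estab}.
States satisfying ¬fin: {Listen, SynSent, FinWait}.
States satisfying A[¬fin → ack U ¬fin]: {Listen, SynSent, FinWait}.
States satisfying AF AG (¬fin → ack) ∨ A[¬fin → ack U ¬fin]: {Listen, SynSent, FinWait}.

{Listen, SynSent, FinWait}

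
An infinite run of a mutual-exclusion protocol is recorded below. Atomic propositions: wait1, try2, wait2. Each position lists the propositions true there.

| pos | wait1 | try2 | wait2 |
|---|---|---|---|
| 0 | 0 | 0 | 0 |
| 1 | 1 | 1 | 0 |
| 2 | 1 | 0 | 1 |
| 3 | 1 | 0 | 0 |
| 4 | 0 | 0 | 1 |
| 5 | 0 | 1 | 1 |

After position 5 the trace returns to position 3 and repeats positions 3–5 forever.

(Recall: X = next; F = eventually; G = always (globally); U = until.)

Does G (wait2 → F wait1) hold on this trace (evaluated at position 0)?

Holds

wait2 → F wait1 holds at every position 0..5, and those are all positions ever visited, so G (wait2 → F wait1) holds.
Positions where wait2 holds: 2, 4, 5.
Check F wait1 at each: 2→ok, 4→ok, 5→ok.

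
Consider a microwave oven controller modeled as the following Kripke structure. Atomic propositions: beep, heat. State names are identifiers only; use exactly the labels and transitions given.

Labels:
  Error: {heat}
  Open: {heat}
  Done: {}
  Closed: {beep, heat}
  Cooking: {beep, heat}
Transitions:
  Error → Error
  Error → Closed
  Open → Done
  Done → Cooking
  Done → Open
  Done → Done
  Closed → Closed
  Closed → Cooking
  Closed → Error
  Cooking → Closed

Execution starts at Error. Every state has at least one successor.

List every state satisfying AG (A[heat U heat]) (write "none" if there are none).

States satisfying A[heat U heat]: {Error, Open, Closed, Cooking}.
States satisfying AG (A[heat U heat]): {Error, Closed, Cooking}.

{Error, Closed, Cooking}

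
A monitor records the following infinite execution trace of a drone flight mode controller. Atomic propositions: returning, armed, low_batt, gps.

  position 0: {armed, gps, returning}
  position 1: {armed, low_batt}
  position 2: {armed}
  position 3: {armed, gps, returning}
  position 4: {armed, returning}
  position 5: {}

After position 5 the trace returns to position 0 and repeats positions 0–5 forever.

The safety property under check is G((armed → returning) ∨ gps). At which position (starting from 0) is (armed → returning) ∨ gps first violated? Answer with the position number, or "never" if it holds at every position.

Check (armed → returning) ∨ gps at each position in order: 0 ✓.
At position 1 the labels are {armed, low_batt}, so (armed → returning) ∨ gps is false there. This is the first violation.

1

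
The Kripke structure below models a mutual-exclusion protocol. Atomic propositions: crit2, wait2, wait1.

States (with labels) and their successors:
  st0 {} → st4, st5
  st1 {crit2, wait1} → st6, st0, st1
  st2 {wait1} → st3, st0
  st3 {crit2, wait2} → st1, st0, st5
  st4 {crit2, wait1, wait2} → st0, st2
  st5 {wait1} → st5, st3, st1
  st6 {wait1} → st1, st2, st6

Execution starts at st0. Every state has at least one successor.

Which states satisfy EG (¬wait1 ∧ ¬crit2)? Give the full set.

none

States satisfying ¬wait1 ∧ ¬crit2: {st0}.
States satisfying EG (¬wait1 ∧ ¬crit2): ∅.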